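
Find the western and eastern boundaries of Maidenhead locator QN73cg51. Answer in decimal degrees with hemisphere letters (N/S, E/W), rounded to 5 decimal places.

Field Q=16, N=13: +16·20° lon, +13·10° lat → SW at lon 140°, lat 40°.
Square 7, 3: +7·2° lon, +3·1° lat → SW at lon 154°, lat 43°.
Subsquare c=2, g=6: +2·0.0833333° lon, +6·0.0416667° lat → SW at lon 154.167°, lat 43.25°.
Extended square 5, 1: +5·0.00833333° lon, +1·0.00416667° lat → SW at lon 154.208°, lat 43.2542°.
Cell spans 0.00833333° lon × 0.00416667° lat.
west 154.20833° E, east 154.21667° E.

154.20833° E, 154.21667° E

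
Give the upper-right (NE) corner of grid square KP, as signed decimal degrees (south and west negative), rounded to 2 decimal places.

70.00, 40.00

Field K=10, P=15: +10·20° lon, +15·10° lat → SW at lon 20°, lat 60°.
Cell spans 20° lon × 10° lat. NE corner is SW corner plus one full cell.
latitude 70.00, longitude 40.00.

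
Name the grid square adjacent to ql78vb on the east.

Longitude subsquare v = 21; +1 → 22 = w.
The latitude characters are unchanged.

QL78wb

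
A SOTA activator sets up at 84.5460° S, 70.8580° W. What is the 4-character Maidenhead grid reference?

FA45

Add 180° to longitude and 90° to latitude: 109.14, 5.45.
Field: 109.14/20 → 5 → F, 5.45/10 → 0 → A; chars FA.
Square: 9.14/2 → 4, 5.45/1 → 5; chars 45.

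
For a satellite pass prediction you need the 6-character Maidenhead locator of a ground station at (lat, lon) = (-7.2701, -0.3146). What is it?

Shift to the Maidenhead origin (180°W, 90°S): lon 179.6854, lat 82.7299.
Field (20°×10°, letters A–R): 179.6854/20 → 8 → I, 82.7299/10 → 8 → I; chars II.
Square (2°×1°, digits 0–9): 19.6854/2 → 9, 2.7299/1 → 2; chars 92.
Subsquare (5′×2.5′, letters a–x): 1.6854/0.0833333 → 20 → u, 0.7299/0.0416667 → 17 → r; chars ur.

II92ur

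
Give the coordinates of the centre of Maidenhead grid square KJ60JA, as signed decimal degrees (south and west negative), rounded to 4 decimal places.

Field K=10, J=9: +10·20° lon, +9·10° lat → SW at lon 20°, lat 0°.
Square 6, 0: +6·2° lon, +0·1° lat → SW at lon 32°, lat 0°.
Subsquare j=9, a=0: +9·0.0833333° lon, +0·0.0416667° lat → SW at lon 32.75°, lat 0°.
Cell spans 0.0833333° lon × 0.0416667° lat. Centre is SW corner plus half of each.
latitude 0.0208, longitude 32.7917.

0.0208, 32.7917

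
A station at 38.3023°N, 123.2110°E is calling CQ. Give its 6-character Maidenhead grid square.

PM18oh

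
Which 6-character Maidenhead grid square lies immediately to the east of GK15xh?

GK25ah

Longitude subsquare x = 23; +1 → 24, wraps to 0 = a, carry into square.
Longitude square 1; +1 → 2.
The latitude characters are unchanged.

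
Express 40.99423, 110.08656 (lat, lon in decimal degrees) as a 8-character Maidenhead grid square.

Add 180° to longitude and 90° to latitude: 290.08656, 130.99423.
Field (20°×10°, letters A–R): lon ⌊290.08656/20⌋ = 14 → O; lat ⌊130.99423/10⌋ = 13 → N.
Square (2°×1°, digits 0–9): lon ⌊10.08656/2⌋ = 5; lat ⌊0.99423/1⌋ = 0.
Subsquare (5′×2.5′, letters a–x): lon ⌊0.08656/0.0833333⌋ = 1 → b; lat ⌊0.99423/0.0416667⌋ = 23 → x.
Extended square (30″×15″, digits 0–9): lon ⌊0.00323/0.00833333⌋ = 0; lat ⌊0.03590/0.00416667⌋ = 8.

ON50bx08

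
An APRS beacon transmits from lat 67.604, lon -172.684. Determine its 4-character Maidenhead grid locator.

AP37

Add 180° to longitude and 90° to latitude: 7.32, 157.60.
Field (20°×10°, letters A–R): 7.32/20 → 0 → A, 157.60/10 → 15 → P; chars AP.
Square (2°×1°, digits 0–9): 7.32/2 → 3, 7.60/1 → 7; chars 37.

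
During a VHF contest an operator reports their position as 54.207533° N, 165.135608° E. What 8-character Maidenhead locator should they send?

RO24ne69

Add 180° to longitude and 90° to latitude: 345.13561, 144.20753.
Field: lon ⌊345.13561/20⌋ = 17 → R; lat ⌊144.20753/10⌋ = 14 → O.
Square: lon ⌊5.13561/2⌋ = 2; lat ⌊4.20753/1⌋ = 4.
Subsquare: lon ⌊1.13561/0.0833333⌋ = 13 → n; lat ⌊0.20753/0.0416667⌋ = 4 → e.
Extended square: lon ⌊0.05227/0.00833333⌋ = 6; lat ⌊0.04087/0.00416667⌋ = 9.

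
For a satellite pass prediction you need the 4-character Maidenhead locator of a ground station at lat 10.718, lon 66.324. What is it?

MK30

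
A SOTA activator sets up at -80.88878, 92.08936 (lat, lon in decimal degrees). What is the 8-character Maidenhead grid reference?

NA69bc06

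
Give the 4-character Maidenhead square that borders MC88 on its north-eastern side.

MC99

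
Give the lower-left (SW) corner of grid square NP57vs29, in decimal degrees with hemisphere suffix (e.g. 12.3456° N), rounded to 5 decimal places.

67.78750° N, 91.76667° E

Field N=13, P=15: +13·20° lon, +15·10° lat → SW at lon 80°, lat 60°.
Square 5, 7: +5·2° lon, +7·1° lat → SW at lon 90°, lat 67°.
Subsquare v=21, s=18: +21·0.0833333° lon, +18·0.0416667° lat → SW at lon 91.75°, lat 67.75°.
Extended square 2, 9: +2·0.00833333° lon, +9·0.00416667° lat → SW at lon 91.7667°, lat 67.7875°.
latitude 67.78750° N, longitude 91.76667° E.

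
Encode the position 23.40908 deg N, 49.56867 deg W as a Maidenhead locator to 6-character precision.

Shift to the Maidenhead origin (180°W, 90°S): lon 130.4313, lat 113.4091.
Field: 130.4313/20 → 6 → G, 113.4091/10 → 11 → L; chars GL.
Square: 10.4313/2 → 5, 3.4091/1 → 3; chars 53.
Subsquare: 0.4313/0.0833333 → 5 → f, 0.4091/0.0416667 → 9 → j; chars fj.

GL53fj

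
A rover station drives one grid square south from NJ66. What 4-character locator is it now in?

NJ65

Latitude square 6; −1 → 5.
The longitude characters are unchanged.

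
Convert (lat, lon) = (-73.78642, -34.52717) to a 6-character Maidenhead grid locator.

Offset from 180°W / 90°S: lon 145.4728°, lat 16.2136°.
Field (20°×10°, letters A–R): lon ⌊145.4728/20⌋ = 7 → H; lat ⌊16.2136/10⌋ = 1 → B.
Square (2°×1°, digits 0–9): lon ⌊5.4728/2⌋ = 2; lat ⌊6.2136/1⌋ = 6.
Subsquare (5′×2.5′, letters a–x): lon ⌊1.4728/0.0833333⌋ = 17 → r; lat ⌊0.2136/0.0416667⌋ = 5 → f.

HB26rf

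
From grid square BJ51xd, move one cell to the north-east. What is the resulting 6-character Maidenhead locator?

Longitude subsquare x = 23; +1 → 24, wraps to 0 = a, carry into square.
Longitude square 5; +1 → 6.
Latitude subsquare d = 3; +1 → 4 = e.

BJ61ae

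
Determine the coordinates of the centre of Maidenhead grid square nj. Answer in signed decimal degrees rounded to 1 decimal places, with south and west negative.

5.0, 90.0

Field N=13, J=9: +13·20° lon, +9·10° lat → SW at lon 80°, lat 0°.
Cell spans 20° lon × 10° lat. Centre is SW corner plus half of each.
latitude 5.0, longitude 90.0.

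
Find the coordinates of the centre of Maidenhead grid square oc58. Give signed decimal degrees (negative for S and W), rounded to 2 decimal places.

Field O=14, C=2: +14·20° lon, +2·10° lat → SW at lon 100°, lat -70°.
Square 5, 8: +5·2° lon, +8·1° lat → SW at lon 110°, lat -62°.
Cell spans 2° lon × 1° lat. Centre is SW corner plus half of each.
latitude -61.50, longitude 111.00.

-61.50, 111.00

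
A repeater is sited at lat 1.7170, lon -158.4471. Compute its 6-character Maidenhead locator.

BJ01sr

Add 180° to longitude and 90° to latitude: 21.5529, 91.7170.
Field (20°×10°, letters A–R): 21.5529/20 → 1 → B, 91.7170/10 → 9 → J; chars BJ.
Square (2°×1°, digits 0–9): 1.5529/2 → 0, 1.7170/1 → 1; chars 01.
Subsquare (5′×2.5′, letters a–x): 1.5529/0.0833333 → 18 → s, 0.7170/0.0416667 → 17 → r; chars sr.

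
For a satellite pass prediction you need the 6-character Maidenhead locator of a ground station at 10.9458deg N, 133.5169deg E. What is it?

PK60sw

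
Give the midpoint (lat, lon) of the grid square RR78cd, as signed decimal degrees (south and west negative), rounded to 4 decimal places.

Field R=17, R=17: +17·20° lon, +17·10° lat → SW at lon 160°, lat 80°.
Square 7, 8: +7·2° lon, +8·1° lat → SW at lon 174°, lat 88°.
Subsquare c=2, d=3: +2·0.0833333° lon, +3·0.0416667° lat → SW at lon 174.167°, lat 88.125°.
Cell spans 0.0833333° lon × 0.0416667° lat. Centre is SW corner plus half of each.
latitude 88.1458, longitude 174.2083.

88.1458, 174.2083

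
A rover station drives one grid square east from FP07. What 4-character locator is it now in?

Longitude square 0; +1 → 1.
The latitude characters are unchanged.

FP17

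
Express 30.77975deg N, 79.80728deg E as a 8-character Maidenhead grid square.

MM90vs67

Offset from 180°W / 90°S: lon 259.80728°, lat 120.77975°.
Field: lon ⌊259.80728/20⌋ = 12 → M; lat ⌊120.77975/10⌋ = 12 → M.
Square: lon ⌊19.80728/2⌋ = 9; lat ⌊0.77975/1⌋ = 0.
Subsquare: lon ⌊1.80728/0.0833333⌋ = 21 → v; lat ⌊0.77975/0.0416667⌋ = 18 → s.
Extended square: lon ⌊0.05728/0.00833333⌋ = 6; lat ⌊0.02975/0.00416667⌋ = 7.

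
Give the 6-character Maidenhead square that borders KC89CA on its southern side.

KC88cx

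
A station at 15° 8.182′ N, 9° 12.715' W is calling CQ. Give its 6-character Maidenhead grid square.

IK55jd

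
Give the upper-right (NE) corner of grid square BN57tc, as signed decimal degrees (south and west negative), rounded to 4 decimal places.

47.1250, -148.3333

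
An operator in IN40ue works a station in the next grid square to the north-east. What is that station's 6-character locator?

IN40vf

Longitude subsquare u = 20; +1 → 21 = v.
Latitude subsquare e = 4; +1 → 5 = f.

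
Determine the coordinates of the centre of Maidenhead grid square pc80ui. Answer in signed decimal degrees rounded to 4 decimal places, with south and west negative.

Field P=15, C=2: +15·20° lon, +2·10° lat → SW at lon 120°, lat -70°.
Square 8, 0: +8·2° lon, +0·1° lat → SW at lon 136°, lat -70°.
Subsquare u=20, i=8: +20·0.0833333° lon, +8·0.0416667° lat → SW at lon 137.667°, lat -69.6667°.
Cell spans 0.0833333° lon × 0.0416667° lat. Centre is SW corner plus half of each.
latitude -69.6458, longitude 137.7083.

-69.6458, 137.7083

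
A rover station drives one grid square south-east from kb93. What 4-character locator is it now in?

Longitude square 9; +1 → 10, wraps to 0, carry into field.
Longitude field K = 10; +1 → 11 = L.
Latitude square 3; −1 → 2.

LB02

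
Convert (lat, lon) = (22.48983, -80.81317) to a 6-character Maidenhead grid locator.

EL92ol

Shift to the Maidenhead origin (180°W, 90°S): lon 99.1868, lat 112.4898.
Field: 99.1868/20 → 4 → E, 112.4898/10 → 11 → L; chars EL.
Square: 19.1868/2 → 9, 2.4898/1 → 2; chars 92.
Subsquare: 1.1868/0.0833333 → 14 → o, 0.4898/0.0416667 → 11 → l; chars ol.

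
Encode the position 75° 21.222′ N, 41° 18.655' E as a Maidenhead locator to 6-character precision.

LQ05pi

Shift to the Maidenhead origin (180°W, 90°S): lon 221.3109, lat 165.3537.
Field: 221.3109/20 → 11 → L, 165.3537/10 → 16 → Q; chars LQ.
Square: 1.3109/2 → 0, 5.3537/1 → 5; chars 05.
Subsquare: 1.3109/0.0833333 → 15 → p, 0.3537/0.0416667 → 8 → i; chars pi.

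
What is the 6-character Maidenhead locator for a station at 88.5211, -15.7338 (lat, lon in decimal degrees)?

Add 180° to longitude and 90° to latitude: 164.2662, 178.5211.
Field (20°×10°, letters A–R): 164.2662/20 → 8 → I, 178.5211/10 → 17 → R; chars IR.
Square (2°×1°, digits 0–9): 4.2662/2 → 2, 8.5211/1 → 8; chars 28.
Subsquare (5′×2.5′, letters a–x): 0.2662/0.0833333 → 3 → d, 0.5211/0.0416667 → 12 → m; chars dm.

IR28dm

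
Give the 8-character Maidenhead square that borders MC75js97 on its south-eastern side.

MC75ks06

Longitude extended square 9; +1 → 10, wraps to 0, carry into subsquare.
Longitude subsquare j = 9; +1 → 10 = k.
Latitude extended square 7; −1 → 6.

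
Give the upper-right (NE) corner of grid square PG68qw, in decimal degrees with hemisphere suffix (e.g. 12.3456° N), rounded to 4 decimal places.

21.0417° S, 133.4167° E

Field P=15, G=6: +15·20° lon, +6·10° lat → SW at lon 120°, lat -30°.
Square 6, 8: +6·2° lon, +8·1° lat → SW at lon 132°, lat -22°.
Subsquare q=16, w=22: +16·0.0833333° lon, +22·0.0416667° lat → SW at lon 133.333°, lat -21.0833°.
Cell spans 0.0833333° lon × 0.0416667° lat. NE corner is SW corner plus one full cell.
latitude 21.0417° S, longitude 133.4167° E.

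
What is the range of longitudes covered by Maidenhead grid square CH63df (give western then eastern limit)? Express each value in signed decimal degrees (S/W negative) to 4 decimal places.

Field C=2, H=7: +2·20° lon, +7·10° lat → SW at lon -140°, lat -20°.
Square 6, 3: +6·2° lon, +3·1° lat → SW at lon -128°, lat -17°.
Subsquare d=3, f=5: +3·0.0833333° lon, +5·0.0416667° lat → SW at lon -127.75°, lat -16.7917°.
Cell spans 0.0833333° lon × 0.0416667° lat.
west -127.7500, east -127.6667.

-127.7500, -127.6667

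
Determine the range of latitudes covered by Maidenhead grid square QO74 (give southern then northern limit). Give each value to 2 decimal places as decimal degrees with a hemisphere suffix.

54.00° N, 55.00° N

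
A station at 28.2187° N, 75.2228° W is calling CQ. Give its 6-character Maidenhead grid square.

FL28jf

Add 180° to longitude and 90° to latitude: 104.7772, 118.2187.
Field: 104.7772/20 → 5 → F, 118.2187/10 → 11 → L; chars FL.
Square: 4.7772/2 → 2, 8.2187/1 → 8; chars 28.
Subsquare: 0.7772/0.0833333 → 9 → j, 0.2187/0.0416667 → 5 → f; chars jf.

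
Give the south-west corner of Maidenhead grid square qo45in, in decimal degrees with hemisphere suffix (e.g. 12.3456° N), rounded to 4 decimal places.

55.5417° N, 148.6667° E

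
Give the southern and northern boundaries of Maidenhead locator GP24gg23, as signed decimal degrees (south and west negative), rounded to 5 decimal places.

64.26250, 64.26667

Field G=6, P=15: +6·20° lon, +15·10° lat → SW at lon -60°, lat 60°.
Square 2, 4: +2·2° lon, +4·1° lat → SW at lon -56°, lat 64°.
Subsquare g=6, g=6: +6·0.0833333° lon, +6·0.0416667° lat → SW at lon -55.5°, lat 64.25°.
Extended square 2, 3: +2·0.00833333° lon, +3·0.00416667° lat → SW at lon -55.4833°, lat 64.2625°.
Cell spans 0.00833333° lon × 0.00416667° lat.
south 64.26250, north 64.26667.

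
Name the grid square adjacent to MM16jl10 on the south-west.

MM16jk09

Longitude extended square 1; −1 → 0.
Latitude extended square 0; −1 → -1, wraps to 9, carry into subsquare.
Latitude subsquare l = 11; −1 → 10 = k.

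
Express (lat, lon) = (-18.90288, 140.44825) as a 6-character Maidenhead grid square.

QH01fc

Add 180° to longitude and 90° to latitude: 320.4483, 71.0971.
Field: 320.4483/20 → 16 → Q, 71.0971/10 → 7 → H; chars QH.
Square: 0.4483/2 → 0, 1.0971/1 → 1; chars 01.
Subsquare: 0.4483/0.0833333 → 5 → f, 0.0971/0.0416667 → 2 → c; chars fc.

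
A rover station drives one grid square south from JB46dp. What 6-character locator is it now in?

Latitude subsquare p = 15; −1 → 14 = o.
The longitude characters are unchanged.

JB46do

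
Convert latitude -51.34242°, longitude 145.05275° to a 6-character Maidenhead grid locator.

Offset from 180°W / 90°S: lon 325.0528°, lat 38.6576°.
Field (20°×10°, letters A–R): 325.0528/20 → 16 → Q, 38.6576/10 → 3 → D; chars QD.
Square (2°×1°, digits 0–9): 5.0528/2 → 2, 8.6576/1 → 8; chars 28.
Subsquare (5′×2.5′, letters a–x): 1.0528/0.0833333 → 12 → m, 0.6576/0.0416667 → 15 → p; chars mp.

QD28mp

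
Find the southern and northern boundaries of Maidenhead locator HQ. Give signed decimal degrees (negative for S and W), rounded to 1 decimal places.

70.0, 80.0

Field H=7, Q=16: +7·20° lon, +16·10° lat → SW at lon -40°, lat 70°.
Cell spans 20° lon × 10° lat.
south 70.0, north 80.0.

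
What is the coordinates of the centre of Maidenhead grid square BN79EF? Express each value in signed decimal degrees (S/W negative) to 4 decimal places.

Field B=1, N=13: +1·20° lon, +13·10° lat → SW at lon -160°, lat 40°.
Square 7, 9: +7·2° lon, +9·1° lat → SW at lon -146°, lat 49°.
Subsquare e=4, f=5: +4·0.0833333° lon, +5·0.0416667° lat → SW at lon -145.667°, lat 49.2083°.
Cell spans 0.0833333° lon × 0.0416667° lat. Centre is SW corner plus half of each.
latitude 49.2292, longitude -145.6250.

49.2292, -145.6250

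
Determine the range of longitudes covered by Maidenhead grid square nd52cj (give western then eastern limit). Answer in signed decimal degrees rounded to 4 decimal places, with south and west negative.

Field N=13, D=3: +13·20° lon, +3·10° lat → SW at lon 80°, lat -60°.
Square 5, 2: +5·2° lon, +2·1° lat → SW at lon 90°, lat -58°.
Subsquare c=2, j=9: +2·0.0833333° lon, +9·0.0416667° lat → SW at lon 90.1667°, lat -57.625°.
Cell spans 0.0833333° lon × 0.0416667° lat.
west 90.1667, east 90.2500.

90.1667, 90.2500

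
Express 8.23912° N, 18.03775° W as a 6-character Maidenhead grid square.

Shift to the Maidenhead origin (180°W, 90°S): lon 161.9623, lat 98.2391.
Field: lon ⌊161.9623/20⌋ = 8 → I; lat ⌊98.2391/10⌋ = 9 → J.
Square: lon ⌊1.9623/2⌋ = 0; lat ⌊8.2391/1⌋ = 8.
Subsquare: lon ⌊1.9623/0.0833333⌋ = 23 → x; lat ⌊0.2391/0.0416667⌋ = 5 → f.

IJ08xf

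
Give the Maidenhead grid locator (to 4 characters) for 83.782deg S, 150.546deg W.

Add 180° to longitude and 90° to latitude: 29.45, 6.22.
Field (20°×10°, letters A–R): 29.45/20 → 1 → B, 6.22/10 → 0 → A; chars BA.
Square (2°×1°, digits 0–9): 9.45/2 → 4, 6.22/1 → 6; chars 46.

BA46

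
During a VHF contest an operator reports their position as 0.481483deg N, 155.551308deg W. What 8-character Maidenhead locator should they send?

Add 180° to longitude and 90° to latitude: 24.44869, 90.48148.
Field (20°×10°, letters A–R): lon ⌊24.44869/20⌋ = 1 → B; lat ⌊90.48148/10⌋ = 9 → J.
Square (2°×1°, digits 0–9): lon ⌊4.44869/2⌋ = 2; lat ⌊0.48148/1⌋ = 0.
Subsquare (5′×2.5′, letters a–x): lon ⌊0.44869/0.0833333⌋ = 5 → f; lat ⌊0.48148/0.0416667⌋ = 11 → l.
Extended square (30″×15″, digits 0–9): lon ⌊0.03203/0.00833333⌋ = 3; lat ⌊0.02315/0.00416667⌋ = 5.

BJ20fl35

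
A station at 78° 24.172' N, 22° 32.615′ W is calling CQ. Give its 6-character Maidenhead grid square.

HQ88rj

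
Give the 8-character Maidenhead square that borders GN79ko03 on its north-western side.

GN79jo94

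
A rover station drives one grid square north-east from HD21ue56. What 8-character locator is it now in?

Longitude extended square 5; +1 → 6.
Latitude extended square 6; +1 → 7.

HD21ue67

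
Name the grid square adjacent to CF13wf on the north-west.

Longitude subsquare w = 22; −1 → 21 = v.
Latitude subsquare f = 5; +1 → 6 = g.

CF13vg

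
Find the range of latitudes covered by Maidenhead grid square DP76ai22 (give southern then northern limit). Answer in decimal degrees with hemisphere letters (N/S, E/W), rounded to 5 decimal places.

66.34167° N, 66.34583° N

Field D=3, P=15: +3·20° lon, +15·10° lat → SW at lon -120°, lat 60°.
Square 7, 6: +7·2° lon, +6·1° lat → SW at lon -106°, lat 66°.
Subsquare a=0, i=8: +0·0.0833333° lon, +8·0.0416667° lat → SW at lon -106°, lat 66.3333°.
Extended square 2, 2: +2·0.00833333° lon, +2·0.00416667° lat → SW at lon -105.983°, lat 66.3417°.
Cell spans 0.00833333° lon × 0.00416667° lat.
south 66.34167° N, north 66.34583° N.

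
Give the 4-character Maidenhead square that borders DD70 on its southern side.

DC79

Latitude square 0; −1 → -1, wraps to 9, carry into field.
Latitude field D = 3; −1 → 2 = C.
The longitude characters are unchanged.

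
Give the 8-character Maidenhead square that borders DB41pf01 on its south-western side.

DB41of90

Longitude extended square 0; −1 → -1, wraps to 9, carry into subsquare.
Longitude subsquare p = 15; −1 → 14 = o.
Latitude extended square 1; −1 → 0.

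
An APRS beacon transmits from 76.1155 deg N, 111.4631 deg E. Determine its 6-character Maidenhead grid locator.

OQ56rc

Shift to the Maidenhead origin (180°W, 90°S): lon 291.4631, lat 166.1155.
Field: 291.4631/20 → 14 → O, 166.1155/10 → 16 → Q; chars OQ.
Square: 11.4631/2 → 5, 6.1155/1 → 6; chars 56.
Subsquare: 1.4631/0.0833333 → 17 → r, 0.1155/0.0416667 → 2 → c; chars rc.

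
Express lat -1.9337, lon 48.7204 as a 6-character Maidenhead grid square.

Offset from 180°W / 90°S: lon 228.7204°, lat 88.0663°.
Field: lon ⌊228.7204/20⌋ = 11 → L; lat ⌊88.0663/10⌋ = 8 → I.
Square: lon ⌊8.7204/2⌋ = 4; lat ⌊8.0663/1⌋ = 8.
Subsquare: lon ⌊0.7204/0.0833333⌋ = 8 → i; lat ⌊0.0663/0.0416667⌋ = 1 → b.

LI48ib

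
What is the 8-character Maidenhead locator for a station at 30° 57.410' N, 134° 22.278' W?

CM20tw59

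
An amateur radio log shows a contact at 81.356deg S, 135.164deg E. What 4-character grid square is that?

PA78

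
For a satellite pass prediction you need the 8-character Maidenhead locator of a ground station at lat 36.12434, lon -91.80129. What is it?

Add 180° to longitude and 90° to latitude: 88.19871, 126.12434.
Field (20°×10°, letters A–R): lon ⌊88.19871/20⌋ = 4 → E; lat ⌊126.12434/10⌋ = 12 → M.
Square (2°×1°, digits 0–9): lon ⌊8.19871/2⌋ = 4; lat ⌊6.12434/1⌋ = 6.
Subsquare (5′×2.5′, letters a–x): lon ⌊0.19871/0.0833333⌋ = 2 → c; lat ⌊0.12434/0.0416667⌋ = 2 → c.
Extended square (30″×15″, digits 0–9): lon ⌊0.03204/0.00833333⌋ = 3; lat ⌊0.04101/0.00416667⌋ = 9.

EM46cc39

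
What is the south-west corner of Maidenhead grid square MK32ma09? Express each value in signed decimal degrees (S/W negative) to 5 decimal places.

12.03750, 67.00000

Field M=12, K=10: +12·20° lon, +10·10° lat → SW at lon 60°, lat 10°.
Square 3, 2: +3·2° lon, +2·1° lat → SW at lon 66°, lat 12°.
Subsquare m=12, a=0: +12·0.0833333° lon, +0·0.0416667° lat → SW at lon 67°, lat 12°.
Extended square 0, 9: +0·0.00833333° lon, +9·0.00416667° lat → SW at lon 67°, lat 12.0375°.
latitude 12.03750, longitude 67.00000.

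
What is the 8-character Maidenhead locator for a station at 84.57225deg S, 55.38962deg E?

Offset from 180°W / 90°S: lon 235.38962°, lat 5.42775°.
Field: lon ⌊235.38962/20⌋ = 11 → L; lat ⌊5.42775/10⌋ = 0 → A.
Square: lon ⌊15.38962/2⌋ = 7; lat ⌊5.42775/1⌋ = 5.
Subsquare: lon ⌊1.38962/0.0833333⌋ = 16 → q; lat ⌊0.42775/0.0416667⌋ = 10 → k.
Extended square: lon ⌊0.05629/0.00833333⌋ = 6; lat ⌊0.01108/0.00416667⌋ = 2.

LA75qk62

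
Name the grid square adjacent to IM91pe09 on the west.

IM91oe99

Longitude extended square 0; −1 → -1, wraps to 9, carry into subsquare.
Longitude subsquare p = 15; −1 → 14 = o.
The latitude characters are unchanged.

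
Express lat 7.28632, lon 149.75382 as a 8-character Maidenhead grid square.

QJ47vg08

Add 180° to longitude and 90° to latitude: 329.75382, 97.28632.
Field: 329.75382/20 → 16 → Q, 97.28632/10 → 9 → J; chars QJ.
Square: 9.75382/2 → 4, 7.28632/1 → 7; chars 47.
Subsquare: 1.75382/0.0833333 → 21 → v, 0.28632/0.0416667 → 6 → g; chars vg.
Extended square: 0.00382/0.00833333 → 0, 0.03632/0.00416667 → 8; chars 08.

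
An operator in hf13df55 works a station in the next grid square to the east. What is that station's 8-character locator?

HF13df65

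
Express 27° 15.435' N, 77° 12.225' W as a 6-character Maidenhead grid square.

FL17jg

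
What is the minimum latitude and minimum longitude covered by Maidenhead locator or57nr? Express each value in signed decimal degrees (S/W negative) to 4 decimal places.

87.7083, 111.0833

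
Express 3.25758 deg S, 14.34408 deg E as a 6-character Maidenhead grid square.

Shift to the Maidenhead origin (180°W, 90°S): lon 194.3441, lat 86.7424.
Field: 194.3441/20 → 9 → J, 86.7424/10 → 8 → I; chars JI.
Square: 14.3441/2 → 7, 6.7424/1 → 6; chars 76.
Subsquare: 0.3441/0.0833333 → 4 → e, 0.7424/0.0416667 → 17 → r; chars er.

JI76er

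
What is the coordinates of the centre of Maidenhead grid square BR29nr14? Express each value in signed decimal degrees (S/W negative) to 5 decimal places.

Field B=1, R=17: +1·20° lon, +17·10° lat → SW at lon -160°, lat 80°.
Square 2, 9: +2·2° lon, +9·1° lat → SW at lon -156°, lat 89°.
Subsquare n=13, r=17: +13·0.0833333° lon, +17·0.0416667° lat → SW at lon -154.917°, lat 89.7083°.
Extended square 1, 4: +1·0.00833333° lon, +4·0.00416667° lat → SW at lon -154.908°, lat 89.725°.
Cell spans 0.00833333° lon × 0.00416667° lat. Centre is SW corner plus half of each.
latitude 89.72708, longitude -154.90417.

89.72708, -154.90417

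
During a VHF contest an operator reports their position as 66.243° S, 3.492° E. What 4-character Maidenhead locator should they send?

Add 180° to longitude and 90° to latitude: 183.49, 23.76.
Field: lon ⌊183.49/20⌋ = 9 → J; lat ⌊23.76/10⌋ = 2 → C.
Square: lon ⌊3.49/2⌋ = 1; lat ⌊3.76/1⌋ = 3.

JC13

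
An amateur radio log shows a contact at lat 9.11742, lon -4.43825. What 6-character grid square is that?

Add 180° to longitude and 90° to latitude: 175.5617, 99.1174.
Field: lon ⌊175.5617/20⌋ = 8 → I; lat ⌊99.1174/10⌋ = 9 → J.
Square: lon ⌊15.5617/2⌋ = 7; lat ⌊9.1174/1⌋ = 9.
Subsquare: lon ⌊1.5617/0.0833333⌋ = 18 → s; lat ⌊0.1174/0.0416667⌋ = 2 → c.

IJ79sc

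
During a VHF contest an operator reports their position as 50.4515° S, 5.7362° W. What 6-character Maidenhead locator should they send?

ID79dn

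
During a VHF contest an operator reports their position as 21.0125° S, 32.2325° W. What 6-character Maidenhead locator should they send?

Shift to the Maidenhead origin (180°W, 90°S): lon 147.7675, lat 68.9875.
Field (20°×10°, letters A–R): lon ⌊147.7675/20⌋ = 7 → H; lat ⌊68.9875/10⌋ = 6 → G.
Square (2°×1°, digits 0–9): lon ⌊7.7675/2⌋ = 3; lat ⌊8.9875/1⌋ = 8.
Subsquare (5′×2.5′, letters a–x): lon ⌊1.7675/0.0833333⌋ = 21 → v; lat ⌊0.9875/0.0416667⌋ = 23 → x.

HG38vx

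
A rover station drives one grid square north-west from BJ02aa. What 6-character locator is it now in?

AJ92xb

Longitude subsquare a = 0; −1 → -1, wraps to 23 = x, carry into square.
Longitude square 0; −1 → -1, wraps to 9, carry into field.
Longitude field B = 1; −1 → 0 = A.
Latitude subsquare a = 0; +1 → 1 = b.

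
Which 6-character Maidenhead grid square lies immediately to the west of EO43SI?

EO43ri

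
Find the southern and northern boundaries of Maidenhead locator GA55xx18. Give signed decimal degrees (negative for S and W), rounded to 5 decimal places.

-84.00833, -84.00417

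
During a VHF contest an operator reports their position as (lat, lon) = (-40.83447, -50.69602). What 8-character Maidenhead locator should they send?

Offset from 180°W / 90°S: lon 129.30398°, lat 49.16553°.
Field: 129.30398/20 → 6 → G, 49.16553/10 → 4 → E; chars GE.
Square: 9.30398/2 → 4, 9.16553/1 → 9; chars 49.
Subsquare: 1.30398/0.0833333 → 15 → p, 0.16553/0.0416667 → 3 → d; chars pd.
Extended square: 0.05398/0.00833333 → 6, 0.04053/0.00416667 → 9; chars 69.

GE49pd69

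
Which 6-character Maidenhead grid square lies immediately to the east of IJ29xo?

Longitude subsquare x = 23; +1 → 24, wraps to 0 = a, carry into square.
Longitude square 2; +1 → 3.
The latitude characters are unchanged.

IJ39ao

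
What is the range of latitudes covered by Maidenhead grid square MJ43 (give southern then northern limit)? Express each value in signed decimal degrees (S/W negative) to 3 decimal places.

3.000, 4.000

Field M=12, J=9: +12·20° lon, +9·10° lat → SW at lon 60°, lat 0°.
Square 4, 3: +4·2° lon, +3·1° lat → SW at lon 68°, lat 3°.
Cell spans 2° lon × 1° lat.
south 3.000, north 4.000.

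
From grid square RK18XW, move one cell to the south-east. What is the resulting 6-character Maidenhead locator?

Longitude subsquare x = 23; +1 → 24, wraps to 0 = a, carry into square.
Longitude square 1; +1 → 2.
Latitude subsquare w = 22; −1 → 21 = v.

RK28av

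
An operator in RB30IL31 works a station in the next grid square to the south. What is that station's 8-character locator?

RB30il30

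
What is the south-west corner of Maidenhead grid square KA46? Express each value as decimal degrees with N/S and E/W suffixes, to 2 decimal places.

84.00° S, 28.00° E

Field K=10, A=0: +10·20° lon, +0·10° lat → SW at lon 20°, lat -90°.
Square 4, 6: +4·2° lon, +6·1° lat → SW at lon 28°, lat -84°.
latitude 84.00° S, longitude 28.00° E.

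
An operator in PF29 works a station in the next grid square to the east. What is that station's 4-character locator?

Longitude square 2; +1 → 3.
The latitude characters are unchanged.

PF39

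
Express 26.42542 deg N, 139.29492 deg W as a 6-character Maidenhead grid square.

Add 180° to longitude and 90° to latitude: 40.7051, 116.4254.
Field: lon ⌊40.7051/20⌋ = 2 → C; lat ⌊116.4254/10⌋ = 11 → L.
Square: lon ⌊0.7051/2⌋ = 0; lat ⌊6.4254/1⌋ = 6.
Subsquare: lon ⌊0.7051/0.0833333⌋ = 8 → i; lat ⌊0.4254/0.0416667⌋ = 10 → k.

CL06ik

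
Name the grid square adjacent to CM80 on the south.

CL89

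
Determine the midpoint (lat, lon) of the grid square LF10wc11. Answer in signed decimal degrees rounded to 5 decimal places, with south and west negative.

-39.91042, 43.84583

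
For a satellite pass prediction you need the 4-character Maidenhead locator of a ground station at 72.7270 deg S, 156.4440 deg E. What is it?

QB87

Add 180° to longitude and 90° to latitude: 336.44, 17.27.
Field: lon ⌊336.44/20⌋ = 16 → Q; lat ⌊17.27/10⌋ = 1 → B.
Square: lon ⌊16.44/2⌋ = 8; lat ⌊7.27/1⌋ = 7.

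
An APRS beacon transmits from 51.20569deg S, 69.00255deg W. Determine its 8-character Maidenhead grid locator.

FD58lt90

Offset from 180°W / 90°S: lon 110.99745°, lat 38.79431°.
Field: 110.99745/20 → 5 → F, 38.79431/10 → 3 → D; chars FD.
Square: 10.99745/2 → 5, 8.79431/1 → 8; chars 58.
Subsquare: 0.99745/0.0833333 → 11 → l, 0.79431/0.0416667 → 19 → t; chars lt.
Extended square: 0.08078/0.00833333 → 9, 0.00264/0.00416667 → 0; chars 90.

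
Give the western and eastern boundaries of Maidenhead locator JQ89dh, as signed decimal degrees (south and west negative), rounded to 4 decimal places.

16.2500, 16.3333

Field J=9, Q=16: +9·20° lon, +16·10° lat → SW at lon 0°, lat 70°.
Square 8, 9: +8·2° lon, +9·1° lat → SW at lon 16°, lat 79°.
Subsquare d=3, h=7: +3·0.0833333° lon, +7·0.0416667° lat → SW at lon 16.25°, lat 79.2917°.
Cell spans 0.0833333° lon × 0.0416667° lat.
west 16.2500, east 16.3333.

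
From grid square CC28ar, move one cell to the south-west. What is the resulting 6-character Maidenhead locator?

CC18xq

Longitude subsquare a = 0; −1 → -1, wraps to 23 = x, carry into square.
Longitude square 2; −1 → 1.
Latitude subsquare r = 17; −1 → 16 = q.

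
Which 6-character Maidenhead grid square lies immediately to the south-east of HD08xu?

Longitude subsquare x = 23; +1 → 24, wraps to 0 = a, carry into square.
Longitude square 0; +1 → 1.
Latitude subsquare u = 20; −1 → 19 = t.

HD18at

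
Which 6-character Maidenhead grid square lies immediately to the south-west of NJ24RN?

NJ24qm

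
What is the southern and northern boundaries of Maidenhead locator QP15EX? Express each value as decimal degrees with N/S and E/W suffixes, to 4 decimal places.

65.9583° N, 66.0000° N

Field Q=16, P=15: +16·20° lon, +15·10° lat → SW at lon 140°, lat 60°.
Square 1, 5: +1·2° lon, +5·1° lat → SW at lon 142°, lat 65°.
Subsquare e=4, x=23: +4·0.0833333° lon, +23·0.0416667° lat → SW at lon 142.333°, lat 65.9583°.
Cell spans 0.0833333° lon × 0.0416667° lat.
south 65.9583° N, north 66.0000° N.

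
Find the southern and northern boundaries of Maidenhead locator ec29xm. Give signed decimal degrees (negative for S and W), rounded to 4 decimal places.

-60.5000, -60.4583

Field E=4, C=2: +4·20° lon, +2·10° lat → SW at lon -100°, lat -70°.
Square 2, 9: +2·2° lon, +9·1° lat → SW at lon -96°, lat -61°.
Subsquare x=23, m=12: +23·0.0833333° lon, +12·0.0416667° lat → SW at lon -94.0833°, lat -60.5°.
Cell spans 0.0833333° lon × 0.0416667° lat.
south -60.5000, north -60.4583.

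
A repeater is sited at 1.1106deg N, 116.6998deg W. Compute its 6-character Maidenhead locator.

Add 180° to longitude and 90° to latitude: 63.3002, 91.1106.
Field (20°×10°, letters A–R): 63.3002/20 → 3 → D, 91.1106/10 → 9 → J; chars DJ.
Square (2°×1°, digits 0–9): 3.3002/2 → 1, 1.1106/1 → 1; chars 11.
Subsquare (5′×2.5′, letters a–x): 1.3002/0.0833333 → 15 → p, 0.1106/0.0416667 → 2 → c; chars pc.

DJ11pc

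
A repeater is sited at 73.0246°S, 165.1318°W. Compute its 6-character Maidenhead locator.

AB76kx

Add 180° to longitude and 90° to latitude: 14.8682, 16.9754.
Field: lon ⌊14.8682/20⌋ = 0 → A; lat ⌊16.9754/10⌋ = 1 → B.
Square: lon ⌊14.8682/2⌋ = 7; lat ⌊6.9754/1⌋ = 6.
Subsquare: lon ⌊0.8682/0.0833333⌋ = 10 → k; lat ⌊0.9754/0.0416667⌋ = 23 → x.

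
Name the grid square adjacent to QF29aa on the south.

Latitude subsquare a = 0; −1 → -1, wraps to 23 = x, carry into square.
Latitude square 9; −1 → 8.
The longitude characters are unchanged.

QF28ax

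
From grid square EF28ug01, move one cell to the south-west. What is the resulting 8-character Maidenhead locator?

Longitude extended square 0; −1 → -1, wraps to 9, carry into subsquare.
Longitude subsquare u = 20; −1 → 19 = t.
Latitude extended square 1; −1 → 0.

EF28tg90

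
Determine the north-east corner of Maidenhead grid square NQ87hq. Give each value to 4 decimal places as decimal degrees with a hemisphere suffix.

77.7083° N, 96.6667° E

Field N=13, Q=16: +13·20° lon, +16·10° lat → SW at lon 80°, lat 70°.
Square 8, 7: +8·2° lon, +7·1° lat → SW at lon 96°, lat 77°.
Subsquare h=7, q=16: +7·0.0833333° lon, +16·0.0416667° lat → SW at lon 96.5833°, lat 77.6667°.
Cell spans 0.0833333° lon × 0.0416667° lat. NE corner is SW corner plus one full cell.
latitude 77.7083° N, longitude 96.6667° E.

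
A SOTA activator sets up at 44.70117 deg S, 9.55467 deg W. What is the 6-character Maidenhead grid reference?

Offset from 180°W / 90°S: lon 170.4453°, lat 45.2988°.
Field (20°×10°, letters A–R): lon ⌊170.4453/20⌋ = 8 → I; lat ⌊45.2988/10⌋ = 4 → E.
Square (2°×1°, digits 0–9): lon ⌊10.4453/2⌋ = 5; lat ⌊5.2988/1⌋ = 5.
Subsquare (5′×2.5′, letters a–x): lon ⌊0.4453/0.0833333⌋ = 5 → f; lat ⌊0.2988/0.0416667⌋ = 7 → h.

IE55fh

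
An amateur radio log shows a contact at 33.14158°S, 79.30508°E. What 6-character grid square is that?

Shift to the Maidenhead origin (180°W, 90°S): lon 259.3051, lat 56.8584.
Field (20°×10°, letters A–R): 259.3051/20 → 12 → M, 56.8584/10 → 5 → F; chars MF.
Square (2°×1°, digits 0–9): 19.3051/2 → 9, 6.8584/1 → 6; chars 96.
Subsquare (5′×2.5′, letters a–x): 1.3051/0.0833333 → 15 → p, 0.8584/0.0416667 → 20 → u; chars pu.

MF96pu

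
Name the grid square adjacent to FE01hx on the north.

Latitude subsquare x = 23; +1 → 24, wraps to 0 = a, carry into square.
Latitude square 1; +1 → 2.
The longitude characters are unchanged.

FE02ha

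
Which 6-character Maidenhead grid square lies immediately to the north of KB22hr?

KB22hs

Latitude subsquare r = 17; +1 → 18 = s.
The longitude characters are unchanged.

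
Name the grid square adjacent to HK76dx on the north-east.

HK77ea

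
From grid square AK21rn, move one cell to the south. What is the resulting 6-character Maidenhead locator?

AK21rm

Latitude subsquare n = 13; −1 → 12 = m.
The longitude characters are unchanged.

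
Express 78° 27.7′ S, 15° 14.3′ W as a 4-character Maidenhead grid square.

IB21

Shift to the Maidenhead origin (180°W, 90°S): lon 164.76, lat 11.54.
Field (20°×10°, letters A–R): lon ⌊164.76/20⌋ = 8 → I; lat ⌊11.54/10⌋ = 1 → B.
Square (2°×1°, digits 0–9): lon ⌊4.76/2⌋ = 2; lat ⌊1.54/1⌋ = 1.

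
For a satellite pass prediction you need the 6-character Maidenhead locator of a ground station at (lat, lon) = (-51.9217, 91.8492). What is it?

ND58wb

Shift to the Maidenhead origin (180°W, 90°S): lon 271.8492, lat 38.0783.
Field: 271.8492/20 → 13 → N, 38.0783/10 → 3 → D; chars ND.
Square: 11.8492/2 → 5, 8.0783/1 → 8; chars 58.
Subsquare: 1.8492/0.0833333 → 22 → w, 0.0783/0.0416667 → 1 → b; chars wb.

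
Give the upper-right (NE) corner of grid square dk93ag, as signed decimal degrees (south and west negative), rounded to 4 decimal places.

13.2917, -101.9167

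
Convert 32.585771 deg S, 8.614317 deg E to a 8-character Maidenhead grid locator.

Add 180° to longitude and 90° to latitude: 188.61432, 57.41423.
Field: lon ⌊188.61432/20⌋ = 9 → J; lat ⌊57.41423/10⌋ = 5 → F.
Square: lon ⌊8.61432/2⌋ = 4; lat ⌊7.41423/1⌋ = 7.
Subsquare: lon ⌊0.61432/0.0833333⌋ = 7 → h; lat ⌊0.41423/0.0416667⌋ = 9 → j.
Extended square: lon ⌊0.03098/0.00833333⌋ = 3; lat ⌊0.03923/0.00416667⌋ = 9.

JF47hj39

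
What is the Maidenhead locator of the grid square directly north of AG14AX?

AG15aa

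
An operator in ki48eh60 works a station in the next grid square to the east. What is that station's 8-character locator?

KI48eh70

Longitude extended square 6; +1 → 7.
The latitude characters are unchanged.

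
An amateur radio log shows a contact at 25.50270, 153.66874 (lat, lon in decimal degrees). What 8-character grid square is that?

Shift to the Maidenhead origin (180°W, 90°S): lon 333.66874, lat 115.50270.
Field: lon ⌊333.66874/20⌋ = 16 → Q; lat ⌊115.50270/10⌋ = 11 → L.
Square: lon ⌊13.66874/2⌋ = 6; lat ⌊5.50270/1⌋ = 5.
Subsquare: lon ⌊1.66874/0.0833333⌋ = 20 → u; lat ⌊0.50270/0.0416667⌋ = 12 → m.
Extended square: lon ⌊0.00207/0.00833333⌋ = 0; lat ⌊0.00270/0.00416667⌋ = 0.

QL65um00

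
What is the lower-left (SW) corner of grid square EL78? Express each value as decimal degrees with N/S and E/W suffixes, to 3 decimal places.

Field E=4, L=11: +4·20° lon, +11·10° lat → SW at lon -100°, lat 20°.
Square 7, 8: +7·2° lon, +8·1° lat → SW at lon -86°, lat 28°.
latitude 28.000° N, longitude 86.000° W.

28.000° N, 86.000° W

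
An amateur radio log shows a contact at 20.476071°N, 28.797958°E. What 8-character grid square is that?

Shift to the Maidenhead origin (180°W, 90°S): lon 208.79796, lat 110.47607.
Field: 208.79796/20 → 10 → K, 110.47607/10 → 11 → L; chars KL.
Square: 8.79796/2 → 4, 0.47607/1 → 0; chars 40.
Subsquare: 0.79796/0.0833333 → 9 → j, 0.47607/0.0416667 → 11 → l; chars jl.
Extended square: 0.04796/0.00833333 → 5, 0.01774/0.00416667 → 4; chars 54.

KL40jl54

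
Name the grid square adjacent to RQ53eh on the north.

Latitude subsquare h = 7; +1 → 8 = i.
The longitude characters are unchanged.

RQ53ei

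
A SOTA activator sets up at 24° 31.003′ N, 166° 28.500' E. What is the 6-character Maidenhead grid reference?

RL34fm

Offset from 180°W / 90°S: lon 346.4750°, lat 114.5167°.
Field: lon ⌊346.4750/20⌋ = 17 → R; lat ⌊114.5167/10⌋ = 11 → L.
Square: lon ⌊6.4750/2⌋ = 3; lat ⌊4.5167/1⌋ = 4.
Subsquare: lon ⌊0.4750/0.0833333⌋ = 5 → f; lat ⌊0.5167/0.0416667⌋ = 12 → m.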